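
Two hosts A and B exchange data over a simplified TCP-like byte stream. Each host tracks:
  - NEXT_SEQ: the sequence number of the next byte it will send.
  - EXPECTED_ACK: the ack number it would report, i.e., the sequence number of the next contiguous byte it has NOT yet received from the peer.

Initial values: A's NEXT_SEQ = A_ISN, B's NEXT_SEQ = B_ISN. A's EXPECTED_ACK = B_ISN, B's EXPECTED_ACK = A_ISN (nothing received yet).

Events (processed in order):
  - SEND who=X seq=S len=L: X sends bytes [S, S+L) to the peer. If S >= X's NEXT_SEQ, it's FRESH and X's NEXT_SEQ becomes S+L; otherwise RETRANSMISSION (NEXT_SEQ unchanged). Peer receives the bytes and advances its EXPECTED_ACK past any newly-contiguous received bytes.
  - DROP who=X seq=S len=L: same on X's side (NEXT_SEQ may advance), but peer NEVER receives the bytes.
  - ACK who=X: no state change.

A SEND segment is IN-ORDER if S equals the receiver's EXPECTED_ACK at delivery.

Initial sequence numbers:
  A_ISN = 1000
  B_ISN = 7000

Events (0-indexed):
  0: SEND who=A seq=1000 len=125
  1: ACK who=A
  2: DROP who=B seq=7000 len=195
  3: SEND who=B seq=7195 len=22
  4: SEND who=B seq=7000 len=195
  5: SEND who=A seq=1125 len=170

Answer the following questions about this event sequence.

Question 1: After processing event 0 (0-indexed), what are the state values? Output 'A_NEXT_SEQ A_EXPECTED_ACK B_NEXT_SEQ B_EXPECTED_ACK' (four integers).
After event 0: A_seq=1125 A_ack=7000 B_seq=7000 B_ack=1125

1125 7000 7000 1125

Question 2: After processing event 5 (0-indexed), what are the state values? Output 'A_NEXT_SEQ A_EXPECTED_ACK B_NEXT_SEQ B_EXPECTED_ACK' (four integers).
After event 0: A_seq=1125 A_ack=7000 B_seq=7000 B_ack=1125
After event 1: A_seq=1125 A_ack=7000 B_seq=7000 B_ack=1125
After event 2: A_seq=1125 A_ack=7000 B_seq=7195 B_ack=1125
After event 3: A_seq=1125 A_ack=7000 B_seq=7217 B_ack=1125
After event 4: A_seq=1125 A_ack=7217 B_seq=7217 B_ack=1125
After event 5: A_seq=1295 A_ack=7217 B_seq=7217 B_ack=1295

1295 7217 7217 1295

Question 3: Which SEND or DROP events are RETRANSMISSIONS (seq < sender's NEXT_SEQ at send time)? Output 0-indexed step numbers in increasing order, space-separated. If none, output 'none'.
Answer: 4

Derivation:
Step 0: SEND seq=1000 -> fresh
Step 2: DROP seq=7000 -> fresh
Step 3: SEND seq=7195 -> fresh
Step 4: SEND seq=7000 -> retransmit
Step 5: SEND seq=1125 -> fresh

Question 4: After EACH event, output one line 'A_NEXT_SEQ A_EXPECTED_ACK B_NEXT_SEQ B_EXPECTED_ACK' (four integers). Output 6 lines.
1125 7000 7000 1125
1125 7000 7000 1125
1125 7000 7195 1125
1125 7000 7217 1125
1125 7217 7217 1125
1295 7217 7217 1295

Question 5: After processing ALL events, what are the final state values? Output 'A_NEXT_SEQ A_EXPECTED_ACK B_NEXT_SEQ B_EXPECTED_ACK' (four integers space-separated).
After event 0: A_seq=1125 A_ack=7000 B_seq=7000 B_ack=1125
After event 1: A_seq=1125 A_ack=7000 B_seq=7000 B_ack=1125
After event 2: A_seq=1125 A_ack=7000 B_seq=7195 B_ack=1125
After event 3: A_seq=1125 A_ack=7000 B_seq=7217 B_ack=1125
After event 4: A_seq=1125 A_ack=7217 B_seq=7217 B_ack=1125
After event 5: A_seq=1295 A_ack=7217 B_seq=7217 B_ack=1295

Answer: 1295 7217 7217 1295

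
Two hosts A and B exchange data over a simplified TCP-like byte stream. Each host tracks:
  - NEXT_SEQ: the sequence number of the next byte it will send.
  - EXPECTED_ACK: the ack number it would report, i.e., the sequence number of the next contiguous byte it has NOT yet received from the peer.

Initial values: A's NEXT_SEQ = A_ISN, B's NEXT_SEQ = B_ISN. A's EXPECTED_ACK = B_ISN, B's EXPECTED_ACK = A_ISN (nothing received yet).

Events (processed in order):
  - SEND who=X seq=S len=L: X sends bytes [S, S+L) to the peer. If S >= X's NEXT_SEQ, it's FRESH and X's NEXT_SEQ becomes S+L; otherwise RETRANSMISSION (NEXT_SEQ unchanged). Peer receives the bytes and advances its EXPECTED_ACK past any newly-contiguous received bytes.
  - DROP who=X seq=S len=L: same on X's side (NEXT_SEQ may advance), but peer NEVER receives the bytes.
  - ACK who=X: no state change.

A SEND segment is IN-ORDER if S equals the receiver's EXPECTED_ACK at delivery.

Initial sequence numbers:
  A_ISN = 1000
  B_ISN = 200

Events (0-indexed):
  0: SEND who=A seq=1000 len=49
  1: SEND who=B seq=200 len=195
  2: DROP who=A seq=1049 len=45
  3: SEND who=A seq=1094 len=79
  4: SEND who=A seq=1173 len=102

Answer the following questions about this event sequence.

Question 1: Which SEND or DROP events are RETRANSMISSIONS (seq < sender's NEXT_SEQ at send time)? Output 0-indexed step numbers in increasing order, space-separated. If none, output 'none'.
Step 0: SEND seq=1000 -> fresh
Step 1: SEND seq=200 -> fresh
Step 2: DROP seq=1049 -> fresh
Step 3: SEND seq=1094 -> fresh
Step 4: SEND seq=1173 -> fresh

Answer: none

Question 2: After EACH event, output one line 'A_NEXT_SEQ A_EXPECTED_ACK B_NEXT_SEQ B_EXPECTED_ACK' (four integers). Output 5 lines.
1049 200 200 1049
1049 395 395 1049
1094 395 395 1049
1173 395 395 1049
1275 395 395 1049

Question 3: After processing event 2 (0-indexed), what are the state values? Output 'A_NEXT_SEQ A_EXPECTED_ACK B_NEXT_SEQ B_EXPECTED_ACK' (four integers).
After event 0: A_seq=1049 A_ack=200 B_seq=200 B_ack=1049
After event 1: A_seq=1049 A_ack=395 B_seq=395 B_ack=1049
After event 2: A_seq=1094 A_ack=395 B_seq=395 B_ack=1049

1094 395 395 1049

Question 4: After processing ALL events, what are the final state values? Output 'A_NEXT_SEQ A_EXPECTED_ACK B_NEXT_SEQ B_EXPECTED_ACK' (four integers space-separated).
Answer: 1275 395 395 1049

Derivation:
After event 0: A_seq=1049 A_ack=200 B_seq=200 B_ack=1049
After event 1: A_seq=1049 A_ack=395 B_seq=395 B_ack=1049
After event 2: A_seq=1094 A_ack=395 B_seq=395 B_ack=1049
After event 3: A_seq=1173 A_ack=395 B_seq=395 B_ack=1049
After event 4: A_seq=1275 A_ack=395 B_seq=395 B_ack=1049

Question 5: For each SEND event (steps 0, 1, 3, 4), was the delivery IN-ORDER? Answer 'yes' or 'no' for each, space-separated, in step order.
Step 0: SEND seq=1000 -> in-order
Step 1: SEND seq=200 -> in-order
Step 3: SEND seq=1094 -> out-of-order
Step 4: SEND seq=1173 -> out-of-order

Answer: yes yes no no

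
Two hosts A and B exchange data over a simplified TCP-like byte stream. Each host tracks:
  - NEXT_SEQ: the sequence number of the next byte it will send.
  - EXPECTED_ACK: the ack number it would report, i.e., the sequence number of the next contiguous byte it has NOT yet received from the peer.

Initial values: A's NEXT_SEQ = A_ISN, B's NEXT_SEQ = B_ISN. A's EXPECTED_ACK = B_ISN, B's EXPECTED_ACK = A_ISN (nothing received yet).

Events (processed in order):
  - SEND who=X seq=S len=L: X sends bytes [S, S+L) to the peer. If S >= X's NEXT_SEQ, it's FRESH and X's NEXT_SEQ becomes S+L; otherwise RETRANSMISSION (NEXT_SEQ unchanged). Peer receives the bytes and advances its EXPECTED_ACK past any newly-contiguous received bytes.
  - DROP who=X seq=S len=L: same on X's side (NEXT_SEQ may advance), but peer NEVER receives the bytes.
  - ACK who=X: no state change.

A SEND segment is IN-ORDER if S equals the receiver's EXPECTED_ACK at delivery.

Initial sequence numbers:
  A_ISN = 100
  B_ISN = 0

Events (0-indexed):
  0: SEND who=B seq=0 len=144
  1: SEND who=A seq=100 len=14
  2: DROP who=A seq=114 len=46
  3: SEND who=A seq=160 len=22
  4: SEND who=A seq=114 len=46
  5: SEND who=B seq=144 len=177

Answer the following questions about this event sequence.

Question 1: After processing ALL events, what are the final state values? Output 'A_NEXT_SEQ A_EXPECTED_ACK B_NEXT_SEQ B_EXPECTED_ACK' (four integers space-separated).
Answer: 182 321 321 182

Derivation:
After event 0: A_seq=100 A_ack=144 B_seq=144 B_ack=100
After event 1: A_seq=114 A_ack=144 B_seq=144 B_ack=114
After event 2: A_seq=160 A_ack=144 B_seq=144 B_ack=114
After event 3: A_seq=182 A_ack=144 B_seq=144 B_ack=114
After event 4: A_seq=182 A_ack=144 B_seq=144 B_ack=182
After event 5: A_seq=182 A_ack=321 B_seq=321 B_ack=182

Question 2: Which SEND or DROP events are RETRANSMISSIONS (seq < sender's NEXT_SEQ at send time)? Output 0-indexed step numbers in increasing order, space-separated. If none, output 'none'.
Answer: 4

Derivation:
Step 0: SEND seq=0 -> fresh
Step 1: SEND seq=100 -> fresh
Step 2: DROP seq=114 -> fresh
Step 3: SEND seq=160 -> fresh
Step 4: SEND seq=114 -> retransmit
Step 5: SEND seq=144 -> fresh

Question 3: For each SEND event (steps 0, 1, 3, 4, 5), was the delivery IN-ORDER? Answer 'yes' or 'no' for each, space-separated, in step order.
Answer: yes yes no yes yes

Derivation:
Step 0: SEND seq=0 -> in-order
Step 1: SEND seq=100 -> in-order
Step 3: SEND seq=160 -> out-of-order
Step 4: SEND seq=114 -> in-order
Step 5: SEND seq=144 -> in-order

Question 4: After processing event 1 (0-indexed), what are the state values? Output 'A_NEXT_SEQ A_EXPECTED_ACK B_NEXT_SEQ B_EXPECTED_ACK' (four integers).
After event 0: A_seq=100 A_ack=144 B_seq=144 B_ack=100
After event 1: A_seq=114 A_ack=144 B_seq=144 B_ack=114

114 144 144 114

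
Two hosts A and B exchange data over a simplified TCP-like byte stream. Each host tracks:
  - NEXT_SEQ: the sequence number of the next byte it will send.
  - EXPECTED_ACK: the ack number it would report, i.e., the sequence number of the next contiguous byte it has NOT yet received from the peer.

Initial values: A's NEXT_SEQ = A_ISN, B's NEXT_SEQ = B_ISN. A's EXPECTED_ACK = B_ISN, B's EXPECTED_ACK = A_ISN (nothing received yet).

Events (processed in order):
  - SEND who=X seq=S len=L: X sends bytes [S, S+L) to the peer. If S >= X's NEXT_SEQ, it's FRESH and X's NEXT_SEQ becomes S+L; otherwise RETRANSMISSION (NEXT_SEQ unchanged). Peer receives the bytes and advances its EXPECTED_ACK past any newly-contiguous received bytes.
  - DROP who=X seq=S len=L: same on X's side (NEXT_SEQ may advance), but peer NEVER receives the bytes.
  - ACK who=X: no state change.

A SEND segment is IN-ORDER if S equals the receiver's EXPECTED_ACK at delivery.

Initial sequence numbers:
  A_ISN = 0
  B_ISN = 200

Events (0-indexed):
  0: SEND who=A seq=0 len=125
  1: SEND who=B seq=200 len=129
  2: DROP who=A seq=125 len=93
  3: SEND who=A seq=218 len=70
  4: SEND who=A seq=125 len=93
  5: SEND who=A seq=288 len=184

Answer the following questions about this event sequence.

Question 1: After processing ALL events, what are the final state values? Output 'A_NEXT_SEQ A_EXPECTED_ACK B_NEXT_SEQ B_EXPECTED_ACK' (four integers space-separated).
After event 0: A_seq=125 A_ack=200 B_seq=200 B_ack=125
After event 1: A_seq=125 A_ack=329 B_seq=329 B_ack=125
After event 2: A_seq=218 A_ack=329 B_seq=329 B_ack=125
After event 3: A_seq=288 A_ack=329 B_seq=329 B_ack=125
After event 4: A_seq=288 A_ack=329 B_seq=329 B_ack=288
After event 5: A_seq=472 A_ack=329 B_seq=329 B_ack=472

Answer: 472 329 329 472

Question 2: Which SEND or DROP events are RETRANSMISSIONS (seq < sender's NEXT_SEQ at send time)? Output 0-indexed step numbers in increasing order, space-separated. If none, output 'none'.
Answer: 4

Derivation:
Step 0: SEND seq=0 -> fresh
Step 1: SEND seq=200 -> fresh
Step 2: DROP seq=125 -> fresh
Step 3: SEND seq=218 -> fresh
Step 4: SEND seq=125 -> retransmit
Step 5: SEND seq=288 -> fresh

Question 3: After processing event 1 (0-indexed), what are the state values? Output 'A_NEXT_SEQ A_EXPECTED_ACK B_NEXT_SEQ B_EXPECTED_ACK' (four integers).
After event 0: A_seq=125 A_ack=200 B_seq=200 B_ack=125
After event 1: A_seq=125 A_ack=329 B_seq=329 B_ack=125

125 329 329 125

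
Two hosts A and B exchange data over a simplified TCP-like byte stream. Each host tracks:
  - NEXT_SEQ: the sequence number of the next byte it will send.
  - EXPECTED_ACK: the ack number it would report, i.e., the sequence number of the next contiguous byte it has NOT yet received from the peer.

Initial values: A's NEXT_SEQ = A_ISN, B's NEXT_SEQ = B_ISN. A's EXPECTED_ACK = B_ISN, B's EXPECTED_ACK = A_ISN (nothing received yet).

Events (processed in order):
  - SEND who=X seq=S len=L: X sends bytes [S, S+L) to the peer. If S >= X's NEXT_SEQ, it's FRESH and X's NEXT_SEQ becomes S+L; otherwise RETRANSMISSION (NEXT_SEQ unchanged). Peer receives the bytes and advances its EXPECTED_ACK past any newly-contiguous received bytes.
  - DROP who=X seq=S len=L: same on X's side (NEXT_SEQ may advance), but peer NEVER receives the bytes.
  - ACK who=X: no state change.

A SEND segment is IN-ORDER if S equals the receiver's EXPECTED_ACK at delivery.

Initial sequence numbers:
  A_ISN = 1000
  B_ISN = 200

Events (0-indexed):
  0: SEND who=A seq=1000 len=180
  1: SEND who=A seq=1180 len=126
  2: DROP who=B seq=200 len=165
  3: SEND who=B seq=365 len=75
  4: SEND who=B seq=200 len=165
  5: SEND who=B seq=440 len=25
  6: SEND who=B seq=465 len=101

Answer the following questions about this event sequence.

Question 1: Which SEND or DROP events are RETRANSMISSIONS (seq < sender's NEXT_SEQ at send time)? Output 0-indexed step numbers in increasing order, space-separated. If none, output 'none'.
Answer: 4

Derivation:
Step 0: SEND seq=1000 -> fresh
Step 1: SEND seq=1180 -> fresh
Step 2: DROP seq=200 -> fresh
Step 3: SEND seq=365 -> fresh
Step 4: SEND seq=200 -> retransmit
Step 5: SEND seq=440 -> fresh
Step 6: SEND seq=465 -> fresh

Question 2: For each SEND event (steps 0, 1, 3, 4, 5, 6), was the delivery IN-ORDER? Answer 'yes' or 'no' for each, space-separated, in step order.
Step 0: SEND seq=1000 -> in-order
Step 1: SEND seq=1180 -> in-order
Step 3: SEND seq=365 -> out-of-order
Step 4: SEND seq=200 -> in-order
Step 5: SEND seq=440 -> in-order
Step 6: SEND seq=465 -> in-order

Answer: yes yes no yes yes yes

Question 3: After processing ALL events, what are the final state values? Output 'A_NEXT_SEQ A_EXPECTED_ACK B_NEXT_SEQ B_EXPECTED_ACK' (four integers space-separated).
After event 0: A_seq=1180 A_ack=200 B_seq=200 B_ack=1180
After event 1: A_seq=1306 A_ack=200 B_seq=200 B_ack=1306
After event 2: A_seq=1306 A_ack=200 B_seq=365 B_ack=1306
After event 3: A_seq=1306 A_ack=200 B_seq=440 B_ack=1306
After event 4: A_seq=1306 A_ack=440 B_seq=440 B_ack=1306
After event 5: A_seq=1306 A_ack=465 B_seq=465 B_ack=1306
After event 6: A_seq=1306 A_ack=566 B_seq=566 B_ack=1306

Answer: 1306 566 566 1306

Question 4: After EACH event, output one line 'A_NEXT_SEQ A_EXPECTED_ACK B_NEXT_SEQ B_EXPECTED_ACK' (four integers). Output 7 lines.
1180 200 200 1180
1306 200 200 1306
1306 200 365 1306
1306 200 440 1306
1306 440 440 1306
1306 465 465 1306
1306 566 566 1306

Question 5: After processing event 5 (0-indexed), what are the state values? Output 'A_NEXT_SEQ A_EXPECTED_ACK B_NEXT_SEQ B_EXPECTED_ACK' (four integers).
After event 0: A_seq=1180 A_ack=200 B_seq=200 B_ack=1180
After event 1: A_seq=1306 A_ack=200 B_seq=200 B_ack=1306
After event 2: A_seq=1306 A_ack=200 B_seq=365 B_ack=1306
After event 3: A_seq=1306 A_ack=200 B_seq=440 B_ack=1306
After event 4: A_seq=1306 A_ack=440 B_seq=440 B_ack=1306
After event 5: A_seq=1306 A_ack=465 B_seq=465 B_ack=1306

1306 465 465 1306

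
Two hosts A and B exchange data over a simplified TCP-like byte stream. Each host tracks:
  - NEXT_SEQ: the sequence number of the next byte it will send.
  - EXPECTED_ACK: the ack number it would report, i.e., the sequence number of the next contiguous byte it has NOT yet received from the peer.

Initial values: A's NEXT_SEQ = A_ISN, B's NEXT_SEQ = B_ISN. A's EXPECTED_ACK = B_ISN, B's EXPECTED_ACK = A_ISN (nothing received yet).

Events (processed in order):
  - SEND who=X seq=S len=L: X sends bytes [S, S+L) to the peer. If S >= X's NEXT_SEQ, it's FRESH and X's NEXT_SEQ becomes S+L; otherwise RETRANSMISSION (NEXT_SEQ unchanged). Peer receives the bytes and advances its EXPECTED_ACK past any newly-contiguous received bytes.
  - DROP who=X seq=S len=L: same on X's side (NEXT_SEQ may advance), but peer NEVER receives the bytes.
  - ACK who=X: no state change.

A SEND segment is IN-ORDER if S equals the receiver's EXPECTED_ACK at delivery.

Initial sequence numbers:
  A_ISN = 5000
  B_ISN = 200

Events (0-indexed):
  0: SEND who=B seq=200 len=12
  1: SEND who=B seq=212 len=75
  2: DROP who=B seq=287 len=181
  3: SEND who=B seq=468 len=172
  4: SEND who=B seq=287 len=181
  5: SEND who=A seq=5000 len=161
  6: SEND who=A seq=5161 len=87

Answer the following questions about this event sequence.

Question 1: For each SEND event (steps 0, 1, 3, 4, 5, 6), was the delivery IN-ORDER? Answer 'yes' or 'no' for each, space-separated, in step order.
Answer: yes yes no yes yes yes

Derivation:
Step 0: SEND seq=200 -> in-order
Step 1: SEND seq=212 -> in-order
Step 3: SEND seq=468 -> out-of-order
Step 4: SEND seq=287 -> in-order
Step 5: SEND seq=5000 -> in-order
Step 6: SEND seq=5161 -> in-order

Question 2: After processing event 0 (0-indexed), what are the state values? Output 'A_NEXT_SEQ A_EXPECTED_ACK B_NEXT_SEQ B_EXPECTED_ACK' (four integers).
After event 0: A_seq=5000 A_ack=212 B_seq=212 B_ack=5000

5000 212 212 5000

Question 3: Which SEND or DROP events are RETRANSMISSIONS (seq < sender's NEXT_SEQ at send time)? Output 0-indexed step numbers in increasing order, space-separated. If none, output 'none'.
Answer: 4

Derivation:
Step 0: SEND seq=200 -> fresh
Step 1: SEND seq=212 -> fresh
Step 2: DROP seq=287 -> fresh
Step 3: SEND seq=468 -> fresh
Step 4: SEND seq=287 -> retransmit
Step 5: SEND seq=5000 -> fresh
Step 6: SEND seq=5161 -> fresh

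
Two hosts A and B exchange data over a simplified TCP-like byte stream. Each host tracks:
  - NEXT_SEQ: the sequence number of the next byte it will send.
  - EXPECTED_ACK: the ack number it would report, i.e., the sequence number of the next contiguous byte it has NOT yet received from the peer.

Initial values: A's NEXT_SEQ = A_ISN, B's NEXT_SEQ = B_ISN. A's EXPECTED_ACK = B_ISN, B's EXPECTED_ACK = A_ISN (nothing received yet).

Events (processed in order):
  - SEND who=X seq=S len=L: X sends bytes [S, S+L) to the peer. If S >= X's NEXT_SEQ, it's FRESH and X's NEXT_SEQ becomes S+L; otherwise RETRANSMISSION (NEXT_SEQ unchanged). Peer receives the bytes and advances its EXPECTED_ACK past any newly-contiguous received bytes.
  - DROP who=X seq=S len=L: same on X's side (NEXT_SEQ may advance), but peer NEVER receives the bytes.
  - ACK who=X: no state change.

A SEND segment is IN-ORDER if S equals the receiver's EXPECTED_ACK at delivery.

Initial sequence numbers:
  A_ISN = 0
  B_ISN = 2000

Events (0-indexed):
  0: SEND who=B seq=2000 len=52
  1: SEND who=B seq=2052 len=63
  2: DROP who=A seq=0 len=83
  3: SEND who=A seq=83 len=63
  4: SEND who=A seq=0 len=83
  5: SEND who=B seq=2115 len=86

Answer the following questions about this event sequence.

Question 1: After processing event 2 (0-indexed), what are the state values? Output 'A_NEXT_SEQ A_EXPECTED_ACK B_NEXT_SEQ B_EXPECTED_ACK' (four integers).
After event 0: A_seq=0 A_ack=2052 B_seq=2052 B_ack=0
After event 1: A_seq=0 A_ack=2115 B_seq=2115 B_ack=0
After event 2: A_seq=83 A_ack=2115 B_seq=2115 B_ack=0

83 2115 2115 0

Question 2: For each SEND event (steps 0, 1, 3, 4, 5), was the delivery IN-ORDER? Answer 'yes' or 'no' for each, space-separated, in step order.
Answer: yes yes no yes yes

Derivation:
Step 0: SEND seq=2000 -> in-order
Step 1: SEND seq=2052 -> in-order
Step 3: SEND seq=83 -> out-of-order
Step 4: SEND seq=0 -> in-order
Step 5: SEND seq=2115 -> in-order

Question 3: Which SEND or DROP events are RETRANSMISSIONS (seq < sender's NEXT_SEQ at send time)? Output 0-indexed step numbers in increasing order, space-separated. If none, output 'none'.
Step 0: SEND seq=2000 -> fresh
Step 1: SEND seq=2052 -> fresh
Step 2: DROP seq=0 -> fresh
Step 3: SEND seq=83 -> fresh
Step 4: SEND seq=0 -> retransmit
Step 5: SEND seq=2115 -> fresh

Answer: 4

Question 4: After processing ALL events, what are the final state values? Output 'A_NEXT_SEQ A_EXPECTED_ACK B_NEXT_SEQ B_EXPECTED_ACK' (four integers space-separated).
Answer: 146 2201 2201 146

Derivation:
After event 0: A_seq=0 A_ack=2052 B_seq=2052 B_ack=0
After event 1: A_seq=0 A_ack=2115 B_seq=2115 B_ack=0
After event 2: A_seq=83 A_ack=2115 B_seq=2115 B_ack=0
After event 3: A_seq=146 A_ack=2115 B_seq=2115 B_ack=0
After event 4: A_seq=146 A_ack=2115 B_seq=2115 B_ack=146
After event 5: A_seq=146 A_ack=2201 B_seq=2201 B_ack=146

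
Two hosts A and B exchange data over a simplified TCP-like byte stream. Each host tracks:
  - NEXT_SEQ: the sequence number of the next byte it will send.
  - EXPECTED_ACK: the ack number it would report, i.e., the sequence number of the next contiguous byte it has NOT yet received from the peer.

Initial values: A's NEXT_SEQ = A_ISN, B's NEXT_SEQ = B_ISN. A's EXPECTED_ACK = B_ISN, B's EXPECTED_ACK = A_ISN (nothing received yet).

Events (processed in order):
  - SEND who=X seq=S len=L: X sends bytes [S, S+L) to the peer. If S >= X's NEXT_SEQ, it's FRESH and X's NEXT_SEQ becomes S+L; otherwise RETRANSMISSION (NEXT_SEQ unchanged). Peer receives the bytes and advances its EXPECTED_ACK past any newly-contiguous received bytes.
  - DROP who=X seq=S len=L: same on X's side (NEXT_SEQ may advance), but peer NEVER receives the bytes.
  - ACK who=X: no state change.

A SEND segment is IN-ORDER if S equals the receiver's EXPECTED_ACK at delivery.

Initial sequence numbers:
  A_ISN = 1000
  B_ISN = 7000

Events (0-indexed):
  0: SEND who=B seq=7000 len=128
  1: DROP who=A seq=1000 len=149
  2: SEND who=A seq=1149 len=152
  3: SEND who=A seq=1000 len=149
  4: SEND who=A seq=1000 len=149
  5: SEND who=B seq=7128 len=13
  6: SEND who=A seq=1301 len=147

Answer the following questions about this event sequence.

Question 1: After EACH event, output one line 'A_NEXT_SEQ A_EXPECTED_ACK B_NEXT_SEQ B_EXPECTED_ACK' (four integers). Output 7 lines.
1000 7128 7128 1000
1149 7128 7128 1000
1301 7128 7128 1000
1301 7128 7128 1301
1301 7128 7128 1301
1301 7141 7141 1301
1448 7141 7141 1448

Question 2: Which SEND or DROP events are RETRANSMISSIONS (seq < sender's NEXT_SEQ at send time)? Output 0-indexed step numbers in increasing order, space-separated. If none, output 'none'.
Answer: 3 4

Derivation:
Step 0: SEND seq=7000 -> fresh
Step 1: DROP seq=1000 -> fresh
Step 2: SEND seq=1149 -> fresh
Step 3: SEND seq=1000 -> retransmit
Step 4: SEND seq=1000 -> retransmit
Step 5: SEND seq=7128 -> fresh
Step 6: SEND seq=1301 -> fresh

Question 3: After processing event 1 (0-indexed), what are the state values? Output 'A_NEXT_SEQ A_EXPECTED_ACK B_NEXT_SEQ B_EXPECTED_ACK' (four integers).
After event 0: A_seq=1000 A_ack=7128 B_seq=7128 B_ack=1000
After event 1: A_seq=1149 A_ack=7128 B_seq=7128 B_ack=1000

1149 7128 7128 1000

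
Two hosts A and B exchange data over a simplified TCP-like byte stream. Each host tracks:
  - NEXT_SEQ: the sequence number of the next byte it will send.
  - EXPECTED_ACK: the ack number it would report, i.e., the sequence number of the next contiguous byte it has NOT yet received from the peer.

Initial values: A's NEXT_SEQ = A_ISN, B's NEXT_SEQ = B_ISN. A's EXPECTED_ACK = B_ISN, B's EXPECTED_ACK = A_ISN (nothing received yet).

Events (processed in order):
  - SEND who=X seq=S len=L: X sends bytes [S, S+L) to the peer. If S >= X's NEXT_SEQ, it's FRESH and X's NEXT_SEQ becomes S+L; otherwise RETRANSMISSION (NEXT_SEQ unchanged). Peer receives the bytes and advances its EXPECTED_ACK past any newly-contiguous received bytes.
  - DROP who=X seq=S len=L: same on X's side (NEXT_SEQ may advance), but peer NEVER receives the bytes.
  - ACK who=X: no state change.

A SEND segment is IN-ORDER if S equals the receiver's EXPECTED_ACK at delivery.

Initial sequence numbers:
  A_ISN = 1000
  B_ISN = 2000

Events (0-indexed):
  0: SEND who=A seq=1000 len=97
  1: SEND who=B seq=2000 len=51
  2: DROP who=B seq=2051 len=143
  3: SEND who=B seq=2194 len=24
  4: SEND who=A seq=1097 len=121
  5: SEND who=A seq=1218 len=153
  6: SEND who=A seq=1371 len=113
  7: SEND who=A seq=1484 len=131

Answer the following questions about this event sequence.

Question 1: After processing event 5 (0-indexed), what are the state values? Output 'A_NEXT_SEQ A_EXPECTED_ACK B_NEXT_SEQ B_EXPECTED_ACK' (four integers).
After event 0: A_seq=1097 A_ack=2000 B_seq=2000 B_ack=1097
After event 1: A_seq=1097 A_ack=2051 B_seq=2051 B_ack=1097
After event 2: A_seq=1097 A_ack=2051 B_seq=2194 B_ack=1097
After event 3: A_seq=1097 A_ack=2051 B_seq=2218 B_ack=1097
After event 4: A_seq=1218 A_ack=2051 B_seq=2218 B_ack=1218
After event 5: A_seq=1371 A_ack=2051 B_seq=2218 B_ack=1371

1371 2051 2218 1371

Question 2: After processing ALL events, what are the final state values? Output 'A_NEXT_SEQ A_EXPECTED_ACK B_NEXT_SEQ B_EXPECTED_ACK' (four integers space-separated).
Answer: 1615 2051 2218 1615

Derivation:
After event 0: A_seq=1097 A_ack=2000 B_seq=2000 B_ack=1097
After event 1: A_seq=1097 A_ack=2051 B_seq=2051 B_ack=1097
After event 2: A_seq=1097 A_ack=2051 B_seq=2194 B_ack=1097
After event 3: A_seq=1097 A_ack=2051 B_seq=2218 B_ack=1097
After event 4: A_seq=1218 A_ack=2051 B_seq=2218 B_ack=1218
After event 5: A_seq=1371 A_ack=2051 B_seq=2218 B_ack=1371
After event 6: A_seq=1484 A_ack=2051 B_seq=2218 B_ack=1484
After event 7: A_seq=1615 A_ack=2051 B_seq=2218 B_ack=1615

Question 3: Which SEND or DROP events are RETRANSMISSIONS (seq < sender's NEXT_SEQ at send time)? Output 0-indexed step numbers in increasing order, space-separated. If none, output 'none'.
Step 0: SEND seq=1000 -> fresh
Step 1: SEND seq=2000 -> fresh
Step 2: DROP seq=2051 -> fresh
Step 3: SEND seq=2194 -> fresh
Step 4: SEND seq=1097 -> fresh
Step 5: SEND seq=1218 -> fresh
Step 6: SEND seq=1371 -> fresh
Step 7: SEND seq=1484 -> fresh

Answer: none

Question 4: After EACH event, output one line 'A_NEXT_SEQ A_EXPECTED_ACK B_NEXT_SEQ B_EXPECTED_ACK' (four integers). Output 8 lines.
1097 2000 2000 1097
1097 2051 2051 1097
1097 2051 2194 1097
1097 2051 2218 1097
1218 2051 2218 1218
1371 2051 2218 1371
1484 2051 2218 1484
1615 2051 2218 1615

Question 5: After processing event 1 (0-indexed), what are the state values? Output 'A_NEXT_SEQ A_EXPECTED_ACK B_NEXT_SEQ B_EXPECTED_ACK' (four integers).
After event 0: A_seq=1097 A_ack=2000 B_seq=2000 B_ack=1097
After event 1: A_seq=1097 A_ack=2051 B_seq=2051 B_ack=1097

1097 2051 2051 1097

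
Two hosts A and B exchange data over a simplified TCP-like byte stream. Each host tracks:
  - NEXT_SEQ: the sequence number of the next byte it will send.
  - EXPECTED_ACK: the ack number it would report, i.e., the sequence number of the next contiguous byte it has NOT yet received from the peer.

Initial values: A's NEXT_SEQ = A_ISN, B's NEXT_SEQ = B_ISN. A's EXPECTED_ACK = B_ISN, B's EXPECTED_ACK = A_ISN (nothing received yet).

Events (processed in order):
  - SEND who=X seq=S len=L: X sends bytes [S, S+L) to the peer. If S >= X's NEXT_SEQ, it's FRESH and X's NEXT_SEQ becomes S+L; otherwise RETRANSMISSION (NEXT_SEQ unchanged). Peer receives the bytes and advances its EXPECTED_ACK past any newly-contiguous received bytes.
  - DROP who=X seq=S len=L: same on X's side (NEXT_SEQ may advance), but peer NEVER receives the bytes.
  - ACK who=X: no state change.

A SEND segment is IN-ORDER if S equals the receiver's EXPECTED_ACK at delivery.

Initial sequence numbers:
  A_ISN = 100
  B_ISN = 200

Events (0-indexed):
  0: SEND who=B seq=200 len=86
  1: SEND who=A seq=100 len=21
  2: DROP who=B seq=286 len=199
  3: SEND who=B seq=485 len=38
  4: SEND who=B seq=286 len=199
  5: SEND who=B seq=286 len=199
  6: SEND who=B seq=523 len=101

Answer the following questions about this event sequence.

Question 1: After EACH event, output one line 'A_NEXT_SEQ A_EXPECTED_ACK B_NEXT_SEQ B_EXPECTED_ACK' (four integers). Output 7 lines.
100 286 286 100
121 286 286 121
121 286 485 121
121 286 523 121
121 523 523 121
121 523 523 121
121 624 624 121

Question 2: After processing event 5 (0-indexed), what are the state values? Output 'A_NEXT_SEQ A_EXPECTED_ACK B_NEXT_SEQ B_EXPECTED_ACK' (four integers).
After event 0: A_seq=100 A_ack=286 B_seq=286 B_ack=100
After event 1: A_seq=121 A_ack=286 B_seq=286 B_ack=121
After event 2: A_seq=121 A_ack=286 B_seq=485 B_ack=121
After event 3: A_seq=121 A_ack=286 B_seq=523 B_ack=121
After event 4: A_seq=121 A_ack=523 B_seq=523 B_ack=121
After event 5: A_seq=121 A_ack=523 B_seq=523 B_ack=121

121 523 523 121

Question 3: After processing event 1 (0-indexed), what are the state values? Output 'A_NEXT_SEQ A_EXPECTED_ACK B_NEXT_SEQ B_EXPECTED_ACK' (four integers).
After event 0: A_seq=100 A_ack=286 B_seq=286 B_ack=100
After event 1: A_seq=121 A_ack=286 B_seq=286 B_ack=121

121 286 286 121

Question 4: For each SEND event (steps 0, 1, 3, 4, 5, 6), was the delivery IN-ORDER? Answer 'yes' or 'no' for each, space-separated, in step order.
Answer: yes yes no yes no yes

Derivation:
Step 0: SEND seq=200 -> in-order
Step 1: SEND seq=100 -> in-order
Step 3: SEND seq=485 -> out-of-order
Step 4: SEND seq=286 -> in-order
Step 5: SEND seq=286 -> out-of-order
Step 6: SEND seq=523 -> in-order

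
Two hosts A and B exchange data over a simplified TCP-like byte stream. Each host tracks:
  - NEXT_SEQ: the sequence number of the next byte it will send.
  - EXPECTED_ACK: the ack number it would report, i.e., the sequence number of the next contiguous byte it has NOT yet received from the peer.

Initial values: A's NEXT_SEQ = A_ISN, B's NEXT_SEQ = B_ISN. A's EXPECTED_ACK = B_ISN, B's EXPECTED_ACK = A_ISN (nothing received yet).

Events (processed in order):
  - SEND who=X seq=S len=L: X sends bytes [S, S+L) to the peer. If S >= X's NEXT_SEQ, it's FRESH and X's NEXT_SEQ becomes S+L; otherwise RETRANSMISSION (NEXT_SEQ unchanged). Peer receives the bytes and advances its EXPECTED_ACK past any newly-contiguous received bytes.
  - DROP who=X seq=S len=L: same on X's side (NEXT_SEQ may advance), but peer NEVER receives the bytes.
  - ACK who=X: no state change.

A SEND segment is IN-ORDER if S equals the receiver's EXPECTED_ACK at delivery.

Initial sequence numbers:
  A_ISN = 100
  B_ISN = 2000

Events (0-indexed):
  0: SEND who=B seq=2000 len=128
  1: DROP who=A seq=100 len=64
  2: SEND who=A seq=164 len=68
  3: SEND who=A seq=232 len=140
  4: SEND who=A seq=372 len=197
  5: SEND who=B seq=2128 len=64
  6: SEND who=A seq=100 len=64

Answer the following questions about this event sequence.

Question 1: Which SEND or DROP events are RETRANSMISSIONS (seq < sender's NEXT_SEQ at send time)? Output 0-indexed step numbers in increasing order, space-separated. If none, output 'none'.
Step 0: SEND seq=2000 -> fresh
Step 1: DROP seq=100 -> fresh
Step 2: SEND seq=164 -> fresh
Step 3: SEND seq=232 -> fresh
Step 4: SEND seq=372 -> fresh
Step 5: SEND seq=2128 -> fresh
Step 6: SEND seq=100 -> retransmit

Answer: 6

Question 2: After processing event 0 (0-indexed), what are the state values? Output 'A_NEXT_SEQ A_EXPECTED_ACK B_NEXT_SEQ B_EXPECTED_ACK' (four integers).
After event 0: A_seq=100 A_ack=2128 B_seq=2128 B_ack=100

100 2128 2128 100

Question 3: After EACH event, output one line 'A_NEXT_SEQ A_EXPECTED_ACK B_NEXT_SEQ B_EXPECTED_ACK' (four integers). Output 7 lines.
100 2128 2128 100
164 2128 2128 100
232 2128 2128 100
372 2128 2128 100
569 2128 2128 100
569 2192 2192 100
569 2192 2192 569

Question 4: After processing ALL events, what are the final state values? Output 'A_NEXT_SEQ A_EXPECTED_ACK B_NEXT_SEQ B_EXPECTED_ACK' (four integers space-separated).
After event 0: A_seq=100 A_ack=2128 B_seq=2128 B_ack=100
After event 1: A_seq=164 A_ack=2128 B_seq=2128 B_ack=100
After event 2: A_seq=232 A_ack=2128 B_seq=2128 B_ack=100
After event 3: A_seq=372 A_ack=2128 B_seq=2128 B_ack=100
After event 4: A_seq=569 A_ack=2128 B_seq=2128 B_ack=100
After event 5: A_seq=569 A_ack=2192 B_seq=2192 B_ack=100
After event 6: A_seq=569 A_ack=2192 B_seq=2192 B_ack=569

Answer: 569 2192 2192 569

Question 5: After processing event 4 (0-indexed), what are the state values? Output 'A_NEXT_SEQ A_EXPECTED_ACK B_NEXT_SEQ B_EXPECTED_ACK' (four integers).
After event 0: A_seq=100 A_ack=2128 B_seq=2128 B_ack=100
After event 1: A_seq=164 A_ack=2128 B_seq=2128 B_ack=100
After event 2: A_seq=232 A_ack=2128 B_seq=2128 B_ack=100
After event 3: A_seq=372 A_ack=2128 B_seq=2128 B_ack=100
After event 4: A_seq=569 A_ack=2128 B_seq=2128 B_ack=100

569 2128 2128 100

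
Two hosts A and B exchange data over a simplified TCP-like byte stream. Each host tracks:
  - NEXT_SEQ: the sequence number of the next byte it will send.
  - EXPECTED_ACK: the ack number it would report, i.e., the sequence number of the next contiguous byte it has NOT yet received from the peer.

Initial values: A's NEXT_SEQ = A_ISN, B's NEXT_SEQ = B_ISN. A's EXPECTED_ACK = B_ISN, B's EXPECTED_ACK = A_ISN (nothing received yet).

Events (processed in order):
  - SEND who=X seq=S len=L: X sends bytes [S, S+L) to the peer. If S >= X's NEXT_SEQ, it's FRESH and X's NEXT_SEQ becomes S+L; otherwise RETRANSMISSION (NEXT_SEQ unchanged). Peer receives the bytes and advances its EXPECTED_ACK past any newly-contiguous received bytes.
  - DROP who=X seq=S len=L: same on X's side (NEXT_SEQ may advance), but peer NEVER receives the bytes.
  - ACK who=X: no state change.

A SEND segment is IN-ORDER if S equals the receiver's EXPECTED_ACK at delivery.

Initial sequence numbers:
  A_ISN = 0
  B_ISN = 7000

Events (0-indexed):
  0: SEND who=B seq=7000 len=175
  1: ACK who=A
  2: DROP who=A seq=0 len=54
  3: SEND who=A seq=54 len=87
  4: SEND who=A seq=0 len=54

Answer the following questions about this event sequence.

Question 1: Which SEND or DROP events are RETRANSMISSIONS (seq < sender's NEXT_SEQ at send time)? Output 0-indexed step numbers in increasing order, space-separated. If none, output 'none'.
Answer: 4

Derivation:
Step 0: SEND seq=7000 -> fresh
Step 2: DROP seq=0 -> fresh
Step 3: SEND seq=54 -> fresh
Step 4: SEND seq=0 -> retransmit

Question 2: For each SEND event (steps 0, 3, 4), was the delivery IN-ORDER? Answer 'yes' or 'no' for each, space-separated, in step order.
Answer: yes no yes

Derivation:
Step 0: SEND seq=7000 -> in-order
Step 3: SEND seq=54 -> out-of-order
Step 4: SEND seq=0 -> in-order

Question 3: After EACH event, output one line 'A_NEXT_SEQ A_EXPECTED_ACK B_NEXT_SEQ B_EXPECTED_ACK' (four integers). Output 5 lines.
0 7175 7175 0
0 7175 7175 0
54 7175 7175 0
141 7175 7175 0
141 7175 7175 141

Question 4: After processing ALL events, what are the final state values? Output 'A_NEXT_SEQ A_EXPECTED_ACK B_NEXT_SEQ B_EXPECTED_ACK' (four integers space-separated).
After event 0: A_seq=0 A_ack=7175 B_seq=7175 B_ack=0
After event 1: A_seq=0 A_ack=7175 B_seq=7175 B_ack=0
After event 2: A_seq=54 A_ack=7175 B_seq=7175 B_ack=0
After event 3: A_seq=141 A_ack=7175 B_seq=7175 B_ack=0
After event 4: A_seq=141 A_ack=7175 B_seq=7175 B_ack=141

Answer: 141 7175 7175 141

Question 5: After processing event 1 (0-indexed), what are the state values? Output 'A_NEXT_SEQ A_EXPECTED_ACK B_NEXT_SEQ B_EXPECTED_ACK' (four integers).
After event 0: A_seq=0 A_ack=7175 B_seq=7175 B_ack=0
After event 1: A_seq=0 A_ack=7175 B_seq=7175 B_ack=0

0 7175 7175 0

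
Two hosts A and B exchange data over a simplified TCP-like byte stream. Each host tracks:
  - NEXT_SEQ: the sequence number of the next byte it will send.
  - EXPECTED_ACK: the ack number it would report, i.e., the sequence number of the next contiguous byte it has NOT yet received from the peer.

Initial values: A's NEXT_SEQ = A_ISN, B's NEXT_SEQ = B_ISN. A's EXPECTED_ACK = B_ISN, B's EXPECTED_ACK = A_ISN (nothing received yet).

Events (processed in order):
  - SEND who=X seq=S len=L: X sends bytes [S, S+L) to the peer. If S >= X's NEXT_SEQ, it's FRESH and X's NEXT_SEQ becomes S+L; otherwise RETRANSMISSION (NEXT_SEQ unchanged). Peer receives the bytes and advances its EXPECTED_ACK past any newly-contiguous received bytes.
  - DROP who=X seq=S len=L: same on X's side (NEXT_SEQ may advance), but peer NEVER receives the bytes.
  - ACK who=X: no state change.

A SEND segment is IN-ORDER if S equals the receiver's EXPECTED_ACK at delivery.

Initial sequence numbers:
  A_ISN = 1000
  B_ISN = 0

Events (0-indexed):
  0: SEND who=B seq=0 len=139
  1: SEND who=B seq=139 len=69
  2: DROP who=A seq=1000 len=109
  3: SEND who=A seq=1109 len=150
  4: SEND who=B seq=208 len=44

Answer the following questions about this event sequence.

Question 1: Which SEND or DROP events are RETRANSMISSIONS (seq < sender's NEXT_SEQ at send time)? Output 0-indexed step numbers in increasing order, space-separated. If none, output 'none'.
Answer: none

Derivation:
Step 0: SEND seq=0 -> fresh
Step 1: SEND seq=139 -> fresh
Step 2: DROP seq=1000 -> fresh
Step 3: SEND seq=1109 -> fresh
Step 4: SEND seq=208 -> fresh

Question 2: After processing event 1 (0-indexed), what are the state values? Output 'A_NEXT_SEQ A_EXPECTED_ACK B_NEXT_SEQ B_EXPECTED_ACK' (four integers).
After event 0: A_seq=1000 A_ack=139 B_seq=139 B_ack=1000
After event 1: A_seq=1000 A_ack=208 B_seq=208 B_ack=1000

1000 208 208 1000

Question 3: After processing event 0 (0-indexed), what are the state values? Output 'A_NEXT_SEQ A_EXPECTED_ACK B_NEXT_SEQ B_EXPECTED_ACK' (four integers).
After event 0: A_seq=1000 A_ack=139 B_seq=139 B_ack=1000

1000 139 139 1000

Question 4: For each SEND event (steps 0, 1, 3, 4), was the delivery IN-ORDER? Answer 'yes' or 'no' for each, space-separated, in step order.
Step 0: SEND seq=0 -> in-order
Step 1: SEND seq=139 -> in-order
Step 3: SEND seq=1109 -> out-of-order
Step 4: SEND seq=208 -> in-order

Answer: yes yes no yes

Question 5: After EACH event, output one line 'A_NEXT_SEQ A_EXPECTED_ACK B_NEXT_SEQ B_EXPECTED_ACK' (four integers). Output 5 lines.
1000 139 139 1000
1000 208 208 1000
1109 208 208 1000
1259 208 208 1000
1259 252 252 1000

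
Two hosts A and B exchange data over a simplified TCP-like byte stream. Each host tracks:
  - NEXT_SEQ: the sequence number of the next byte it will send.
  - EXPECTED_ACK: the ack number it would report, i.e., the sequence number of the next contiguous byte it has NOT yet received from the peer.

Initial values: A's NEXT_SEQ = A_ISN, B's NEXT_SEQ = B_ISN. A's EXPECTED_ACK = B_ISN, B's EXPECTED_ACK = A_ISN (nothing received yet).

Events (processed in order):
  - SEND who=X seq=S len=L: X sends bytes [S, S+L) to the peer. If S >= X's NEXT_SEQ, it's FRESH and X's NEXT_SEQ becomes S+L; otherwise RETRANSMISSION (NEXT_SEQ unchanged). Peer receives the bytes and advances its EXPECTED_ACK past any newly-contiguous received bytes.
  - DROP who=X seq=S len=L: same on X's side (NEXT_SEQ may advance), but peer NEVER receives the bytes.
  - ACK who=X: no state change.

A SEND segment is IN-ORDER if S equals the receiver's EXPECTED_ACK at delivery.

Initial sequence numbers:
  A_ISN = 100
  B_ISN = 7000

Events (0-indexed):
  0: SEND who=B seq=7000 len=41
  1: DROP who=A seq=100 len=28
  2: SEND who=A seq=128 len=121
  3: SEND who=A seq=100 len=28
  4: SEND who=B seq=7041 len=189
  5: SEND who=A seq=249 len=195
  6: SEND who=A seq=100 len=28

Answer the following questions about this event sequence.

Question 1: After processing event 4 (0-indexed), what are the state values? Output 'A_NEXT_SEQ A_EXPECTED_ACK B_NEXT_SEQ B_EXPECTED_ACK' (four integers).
After event 0: A_seq=100 A_ack=7041 B_seq=7041 B_ack=100
After event 1: A_seq=128 A_ack=7041 B_seq=7041 B_ack=100
After event 2: A_seq=249 A_ack=7041 B_seq=7041 B_ack=100
After event 3: A_seq=249 A_ack=7041 B_seq=7041 B_ack=249
After event 4: A_seq=249 A_ack=7230 B_seq=7230 B_ack=249

249 7230 7230 249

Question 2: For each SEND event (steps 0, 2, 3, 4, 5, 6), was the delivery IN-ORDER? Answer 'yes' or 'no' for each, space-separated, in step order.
Answer: yes no yes yes yes no

Derivation:
Step 0: SEND seq=7000 -> in-order
Step 2: SEND seq=128 -> out-of-order
Step 3: SEND seq=100 -> in-order
Step 4: SEND seq=7041 -> in-order
Step 5: SEND seq=249 -> in-order
Step 6: SEND seq=100 -> out-of-order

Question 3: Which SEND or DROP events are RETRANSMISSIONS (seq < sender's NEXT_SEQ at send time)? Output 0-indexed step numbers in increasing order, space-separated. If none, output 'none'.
Answer: 3 6

Derivation:
Step 0: SEND seq=7000 -> fresh
Step 1: DROP seq=100 -> fresh
Step 2: SEND seq=128 -> fresh
Step 3: SEND seq=100 -> retransmit
Step 4: SEND seq=7041 -> fresh
Step 5: SEND seq=249 -> fresh
Step 6: SEND seq=100 -> retransmit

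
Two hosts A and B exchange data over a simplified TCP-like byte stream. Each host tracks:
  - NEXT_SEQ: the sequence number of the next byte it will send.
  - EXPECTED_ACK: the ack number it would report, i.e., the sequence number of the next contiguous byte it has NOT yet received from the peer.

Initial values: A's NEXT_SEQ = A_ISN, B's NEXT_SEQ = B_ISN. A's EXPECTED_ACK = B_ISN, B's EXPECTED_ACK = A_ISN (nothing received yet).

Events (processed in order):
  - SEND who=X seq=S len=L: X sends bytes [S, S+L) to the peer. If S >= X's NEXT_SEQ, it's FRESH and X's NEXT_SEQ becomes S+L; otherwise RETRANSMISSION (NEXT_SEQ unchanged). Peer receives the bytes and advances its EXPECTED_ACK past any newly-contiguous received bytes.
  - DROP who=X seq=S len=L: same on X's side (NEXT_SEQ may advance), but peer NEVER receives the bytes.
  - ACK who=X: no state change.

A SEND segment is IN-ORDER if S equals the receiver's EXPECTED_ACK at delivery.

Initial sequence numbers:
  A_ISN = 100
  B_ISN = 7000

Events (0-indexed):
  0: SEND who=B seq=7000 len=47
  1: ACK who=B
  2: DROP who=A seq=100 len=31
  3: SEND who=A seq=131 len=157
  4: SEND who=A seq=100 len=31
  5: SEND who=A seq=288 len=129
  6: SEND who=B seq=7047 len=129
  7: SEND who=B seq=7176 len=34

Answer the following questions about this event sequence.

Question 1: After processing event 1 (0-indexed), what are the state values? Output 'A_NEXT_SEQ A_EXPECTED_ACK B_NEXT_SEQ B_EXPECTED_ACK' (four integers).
After event 0: A_seq=100 A_ack=7047 B_seq=7047 B_ack=100
After event 1: A_seq=100 A_ack=7047 B_seq=7047 B_ack=100

100 7047 7047 100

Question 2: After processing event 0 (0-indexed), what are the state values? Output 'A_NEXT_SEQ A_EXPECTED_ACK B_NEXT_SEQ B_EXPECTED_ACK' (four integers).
After event 0: A_seq=100 A_ack=7047 B_seq=7047 B_ack=100

100 7047 7047 100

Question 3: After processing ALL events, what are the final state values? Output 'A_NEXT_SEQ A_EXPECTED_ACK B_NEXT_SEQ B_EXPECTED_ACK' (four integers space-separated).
After event 0: A_seq=100 A_ack=7047 B_seq=7047 B_ack=100
After event 1: A_seq=100 A_ack=7047 B_seq=7047 B_ack=100
After event 2: A_seq=131 A_ack=7047 B_seq=7047 B_ack=100
After event 3: A_seq=288 A_ack=7047 B_seq=7047 B_ack=100
After event 4: A_seq=288 A_ack=7047 B_seq=7047 B_ack=288
After event 5: A_seq=417 A_ack=7047 B_seq=7047 B_ack=417
After event 6: A_seq=417 A_ack=7176 B_seq=7176 B_ack=417
After event 7: A_seq=417 A_ack=7210 B_seq=7210 B_ack=417

Answer: 417 7210 7210 417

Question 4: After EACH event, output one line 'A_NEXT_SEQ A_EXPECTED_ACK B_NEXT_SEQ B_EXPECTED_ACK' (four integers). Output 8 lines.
100 7047 7047 100
100 7047 7047 100
131 7047 7047 100
288 7047 7047 100
288 7047 7047 288
417 7047 7047 417
417 7176 7176 417
417 7210 7210 417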